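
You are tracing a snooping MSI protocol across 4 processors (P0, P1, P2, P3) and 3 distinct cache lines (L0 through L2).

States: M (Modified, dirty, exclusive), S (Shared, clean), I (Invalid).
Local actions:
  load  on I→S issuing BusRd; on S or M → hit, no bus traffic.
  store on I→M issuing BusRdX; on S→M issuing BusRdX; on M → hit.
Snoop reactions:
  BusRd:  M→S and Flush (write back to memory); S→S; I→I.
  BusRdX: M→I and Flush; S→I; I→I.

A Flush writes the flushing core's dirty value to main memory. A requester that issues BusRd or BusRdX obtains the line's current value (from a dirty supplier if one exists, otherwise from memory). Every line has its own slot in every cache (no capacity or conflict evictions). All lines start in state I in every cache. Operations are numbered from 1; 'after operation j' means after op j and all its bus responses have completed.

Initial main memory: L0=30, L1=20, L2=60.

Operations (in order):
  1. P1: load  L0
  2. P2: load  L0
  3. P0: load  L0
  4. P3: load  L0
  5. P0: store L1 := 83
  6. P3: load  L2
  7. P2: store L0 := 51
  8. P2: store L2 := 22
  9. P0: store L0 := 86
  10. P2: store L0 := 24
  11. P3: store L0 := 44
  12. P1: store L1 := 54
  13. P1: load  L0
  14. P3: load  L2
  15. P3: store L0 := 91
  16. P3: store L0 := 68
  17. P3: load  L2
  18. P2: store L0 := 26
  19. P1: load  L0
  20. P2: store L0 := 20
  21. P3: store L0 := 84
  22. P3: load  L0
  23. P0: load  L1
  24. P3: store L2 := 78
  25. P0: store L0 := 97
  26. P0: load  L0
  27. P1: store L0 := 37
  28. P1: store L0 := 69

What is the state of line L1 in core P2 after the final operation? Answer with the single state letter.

1. P1: load  L0  bus=[BusRd]  L0: P0=I P1=S P2=I P3=I  mem[L0]=30
2. P2: load  L0  bus=[BusRd]  L0: P0=I P1=S P2=S P3=I  mem[L0]=30
3. P0: load  L0  bus=[BusRd]  L0: P0=S P1=S P2=S P3=I  mem[L0]=30
4. P3: load  L0  bus=[BusRd]  L0: P0=S P1=S P2=S P3=S  mem[L0]=30
5. P0: store L1 := 83  bus=[BusRdX]  L1: P0=M P1=I P2=I P3=I  mem[L1]=20
6. P3: load  L2  bus=[BusRd]  L2: P0=I P1=I P2=I P3=S  mem[L2]=60
7. P2: store L0 := 51  bus=[BusRdX]  L0: P0=I P1=I P2=M P3=I  mem[L0]=30
8. P2: store L2 := 22  bus=[BusRdX]  L2: P0=I P1=I P2=M P3=I  mem[L2]=60
9. P0: store L0 := 86  bus=[BusRdX,Flush]  L0: P0=M P1=I P2=I P3=I  mem[L0]=51
10. P2: store L0 := 24  bus=[BusRdX,Flush]  L0: P0=I P1=I P2=M P3=I  mem[L0]=86
11. P3: store L0 := 44  bus=[BusRdX,Flush]  L0: P0=I P1=I P2=I P3=M  mem[L0]=24
12. P1: store L1 := 54  bus=[BusRdX,Flush]  L1: P0=I P1=M P2=I P3=I  mem[L1]=83
13. P1: load  L0  bus=[BusRd,Flush]  L0: P0=I P1=S P2=I P3=S  mem[L0]=44
14. P3: load  L2  bus=[BusRd,Flush]  L2: P0=I P1=I P2=S P3=S  mem[L2]=22
15. P3: store L0 := 91  bus=[BusRdX]  L0: P0=I P1=I P2=I P3=M  mem[L0]=44
16. P3: store L0 := 68  bus=[-]  L0: P0=I P1=I P2=I P3=M  mem[L0]=44
17. P3: load  L2  bus=[-]  L2: P0=I P1=I P2=S P3=S  mem[L2]=22
18. P2: store L0 := 26  bus=[BusRdX,Flush]  L0: P0=I P1=I P2=M P3=I  mem[L0]=68
19. P1: load  L0  bus=[BusRd,Flush]  L0: P0=I P1=S P2=S P3=I  mem[L0]=26
20. P2: store L0 := 20  bus=[BusRdX]  L0: P0=I P1=I P2=M P3=I  mem[L0]=26
21. P3: store L0 := 84  bus=[BusRdX,Flush]  L0: P0=I P1=I P2=I P3=M  mem[L0]=20
22. P3: load  L0  bus=[-]  L0: P0=I P1=I P2=I P3=M  mem[L0]=20
23. P0: load  L1  bus=[BusRd,Flush]  L1: P0=S P1=S P2=I P3=I  mem[L1]=54
24. P3: store L2 := 78  bus=[BusRdX]  L2: P0=I P1=I P2=I P3=M  mem[L2]=22
25. P0: store L0 := 97  bus=[BusRdX,Flush]  L0: P0=M P1=I P2=I P3=I  mem[L0]=84
26. P0: load  L0  bus=[-]  L0: P0=M P1=I P2=I P3=I  mem[L0]=84
27. P1: store L0 := 37  bus=[BusRdX,Flush]  L0: P0=I P1=M P2=I P3=I  mem[L0]=97
28. P1: store L0 := 69  bus=[-]  L0: P0=I P1=M P2=I P3=I  mem[L0]=97

state = I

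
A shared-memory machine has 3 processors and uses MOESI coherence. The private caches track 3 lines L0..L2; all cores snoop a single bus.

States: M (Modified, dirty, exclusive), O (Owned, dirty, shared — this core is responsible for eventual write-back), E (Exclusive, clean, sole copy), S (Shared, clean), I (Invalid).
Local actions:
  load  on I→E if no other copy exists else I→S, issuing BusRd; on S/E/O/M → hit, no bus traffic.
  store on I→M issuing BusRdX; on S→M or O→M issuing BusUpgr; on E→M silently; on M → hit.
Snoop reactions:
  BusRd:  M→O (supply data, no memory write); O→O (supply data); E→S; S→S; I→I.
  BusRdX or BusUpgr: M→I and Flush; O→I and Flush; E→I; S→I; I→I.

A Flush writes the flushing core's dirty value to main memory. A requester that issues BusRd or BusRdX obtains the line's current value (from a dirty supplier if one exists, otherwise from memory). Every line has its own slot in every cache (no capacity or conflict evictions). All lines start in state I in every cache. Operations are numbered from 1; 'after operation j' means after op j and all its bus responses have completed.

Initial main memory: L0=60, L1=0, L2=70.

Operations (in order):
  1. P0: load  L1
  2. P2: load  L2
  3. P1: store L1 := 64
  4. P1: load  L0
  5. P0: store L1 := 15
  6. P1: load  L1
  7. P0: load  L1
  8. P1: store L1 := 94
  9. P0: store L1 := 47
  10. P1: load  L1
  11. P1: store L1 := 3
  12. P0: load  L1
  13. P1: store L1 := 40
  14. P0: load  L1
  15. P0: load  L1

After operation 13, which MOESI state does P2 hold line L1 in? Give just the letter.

1. P0: load  L1  bus=[BusRd]  L1: P0=E P1=I P2=I  mem[L1]=0
2. P2: load  L2  bus=[BusRd]  L2: P0=I P1=I P2=E  mem[L2]=70
3. P1: store L1 := 64  bus=[BusRdX]  L1: P0=I P1=M P2=I  mem[L1]=0
4. P1: load  L0  bus=[BusRd]  L0: P0=I P1=E P2=I  mem[L0]=60
5. P0: store L1 := 15  bus=[BusRdX,Flush]  L1: P0=M P1=I P2=I  mem[L1]=64
6. P1: load  L1  bus=[BusRd]  L1: P0=O P1=S P2=I  mem[L1]=64
7. P0: load  L1  bus=[-]  L1: P0=O P1=S P2=I  mem[L1]=64
8. P1: store L1 := 94  bus=[BusUpgr,Flush]  L1: P0=I P1=M P2=I  mem[L1]=15
9. P0: store L1 := 47  bus=[BusRdX,Flush]  L1: P0=M P1=I P2=I  mem[L1]=94
10. P1: load  L1  bus=[BusRd]  L1: P0=O P1=S P2=I  mem[L1]=94
11. P1: store L1 := 3  bus=[BusUpgr,Flush]  L1: P0=I P1=M P2=I  mem[L1]=47
12. P0: load  L1  bus=[BusRd]  L1: P0=S P1=O P2=I  mem[L1]=47
13. P1: store L1 := 40  bus=[BusUpgr]  L1: P0=I P1=M P2=I  mem[L1]=47
14. P0: load  L1  bus=[BusRd]  L1: P0=S P1=O P2=I  mem[L1]=47
15. P0: load  L1  bus=[-]  L1: P0=S P1=O P2=I  mem[L1]=47

state = I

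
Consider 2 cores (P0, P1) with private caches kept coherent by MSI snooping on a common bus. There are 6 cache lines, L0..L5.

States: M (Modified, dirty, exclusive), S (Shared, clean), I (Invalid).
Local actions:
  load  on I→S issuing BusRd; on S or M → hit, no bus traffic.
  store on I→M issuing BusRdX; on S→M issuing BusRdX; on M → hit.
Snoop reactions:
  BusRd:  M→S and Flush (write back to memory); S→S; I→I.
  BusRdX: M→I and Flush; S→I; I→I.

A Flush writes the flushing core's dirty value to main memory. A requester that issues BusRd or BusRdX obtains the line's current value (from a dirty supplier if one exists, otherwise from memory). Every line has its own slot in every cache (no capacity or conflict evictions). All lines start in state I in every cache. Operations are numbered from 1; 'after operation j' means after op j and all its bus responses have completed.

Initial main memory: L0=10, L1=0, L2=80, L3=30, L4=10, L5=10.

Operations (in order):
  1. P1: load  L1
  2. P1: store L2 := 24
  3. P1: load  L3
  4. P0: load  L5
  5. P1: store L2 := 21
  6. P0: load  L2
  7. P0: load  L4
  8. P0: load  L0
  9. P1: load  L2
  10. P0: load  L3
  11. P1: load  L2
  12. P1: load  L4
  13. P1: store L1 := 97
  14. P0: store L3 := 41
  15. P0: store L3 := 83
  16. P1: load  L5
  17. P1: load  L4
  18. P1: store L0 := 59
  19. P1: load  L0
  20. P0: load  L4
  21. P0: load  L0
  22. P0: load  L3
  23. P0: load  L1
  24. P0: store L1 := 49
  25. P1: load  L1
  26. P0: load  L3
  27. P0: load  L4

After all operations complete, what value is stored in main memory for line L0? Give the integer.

memory[L0] = 59

step 1: P1: load  L1  ⟶  IS  (L1)  txn=BusRd  M[L1]=0
step 2: P1: store L2 := 24  ⟶  IM  (L2)  txn=BusRdX  M[L2]=80
step 3: P1: load  L3  ⟶  IS  (L3)  txn=BusRd  M[L3]=30
step 4: P0: load  L5  ⟶  SI  (L5)  txn=BusRd  M[L5]=10
step 5: P1: store L2 := 21  ⟶  IM  (L2)  txn=∅  M[L2]=80
step 6: P0: load  L2  ⟶  SS  (L2)  txn=BusRd+Flush  M[L2]=21
step 7: P0: load  L4  ⟶  SI  (L4)  txn=BusRd  M[L4]=10
step 8: P0: load  L0  ⟶  SI  (L0)  txn=BusRd  M[L0]=10
step 9: P1: load  L2  ⟶  SS  (L2)  txn=∅  M[L2]=21
step 10: P0: load  L3  ⟶  SS  (L3)  txn=BusRd  M[L3]=30
step 11: P1: load  L2  ⟶  SS  (L2)  txn=∅  M[L2]=21
step 12: P1: load  L4  ⟶  SS  (L4)  txn=BusRd  M[L4]=10
step 13: P1: store L1 := 97  ⟶  IM  (L1)  txn=BusRdX  M[L1]=0
step 14: P0: store L3 := 41  ⟶  MI  (L3)  txn=BusRdX  M[L3]=30
step 15: P0: store L3 := 83  ⟶  MI  (L3)  txn=∅  M[L3]=30
step 16: P1: load  L5  ⟶  SS  (L5)  txn=BusRd  M[L5]=10
step 17: P1: load  L4  ⟶  SS  (L4)  txn=∅  M[L4]=10
step 18: P1: store L0 := 59  ⟶  IM  (L0)  txn=BusRdX  M[L0]=10
step 19: P1: load  L0  ⟶  IM  (L0)  txn=∅  M[L0]=10
step 20: P0: load  L4  ⟶  SS  (L4)  txn=∅  M[L4]=10
step 21: P0: load  L0  ⟶  SS  (L0)  txn=BusRd+Flush  M[L0]=59
step 22: P0: load  L3  ⟶  MI  (L3)  txn=∅  M[L3]=30
step 23: P0: load  L1  ⟶  SS  (L1)  txn=BusRd+Flush  M[L1]=97
step 24: P0: store L1 := 49  ⟶  MI  (L1)  txn=BusRdX  M[L1]=97
step 25: P1: load  L1  ⟶  SS  (L1)  txn=BusRd+Flush  M[L1]=49
step 26: P0: load  L3  ⟶  MI  (L3)  txn=∅  M[L3]=30
step 27: P0: load  L4  ⟶  SS  (L4)  txn=∅  M[L4]=10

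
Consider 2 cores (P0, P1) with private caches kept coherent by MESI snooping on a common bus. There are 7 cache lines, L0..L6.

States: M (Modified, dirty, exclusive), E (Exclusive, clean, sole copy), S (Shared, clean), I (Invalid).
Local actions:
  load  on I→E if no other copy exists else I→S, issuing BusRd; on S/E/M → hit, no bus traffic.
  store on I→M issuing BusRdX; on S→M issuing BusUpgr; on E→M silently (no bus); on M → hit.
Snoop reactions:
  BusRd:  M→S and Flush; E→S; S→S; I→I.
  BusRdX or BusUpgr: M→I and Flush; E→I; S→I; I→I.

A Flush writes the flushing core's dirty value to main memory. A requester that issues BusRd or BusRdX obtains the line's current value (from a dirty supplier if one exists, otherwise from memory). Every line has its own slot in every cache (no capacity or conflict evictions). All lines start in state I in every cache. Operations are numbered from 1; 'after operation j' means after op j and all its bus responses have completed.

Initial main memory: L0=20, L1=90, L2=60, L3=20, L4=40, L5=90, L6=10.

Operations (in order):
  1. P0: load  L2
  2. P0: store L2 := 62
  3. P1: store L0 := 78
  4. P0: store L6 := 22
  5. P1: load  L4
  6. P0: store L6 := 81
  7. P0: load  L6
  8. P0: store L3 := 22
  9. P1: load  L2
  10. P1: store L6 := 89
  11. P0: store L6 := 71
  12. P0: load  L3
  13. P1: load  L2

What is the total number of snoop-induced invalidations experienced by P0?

invalidations = 1

1. P0: load  L2  bus=[BusRd]  L2: P0=E P1=I  mem[L2]=60
2. P0: store L2 := 62  bus=[-]  L2: P0=M P1=I  mem[L2]=60
3. P1: store L0 := 78  bus=[BusRdX]  L0: P0=I P1=M  mem[L0]=20
4. P0: store L6 := 22  bus=[BusRdX]  L6: P0=M P1=I  mem[L6]=10
5. P1: load  L4  bus=[BusRd]  L4: P0=I P1=E  mem[L4]=40
6. P0: store L6 := 81  bus=[-]  L6: P0=M P1=I  mem[L6]=10
7. P0: load  L6  bus=[-]  L6: P0=M P1=I  mem[L6]=10
8. P0: store L3 := 22  bus=[BusRdX]  L3: P0=M P1=I  mem[L3]=20
9. P1: load  L2  bus=[BusRd,Flush]  L2: P0=S P1=S  mem[L2]=62
10. P1: store L6 := 89  bus=[BusRdX,Flush]  L6: P0=I P1=M  mem[L6]=81
11. P0: store L6 := 71  bus=[BusRdX,Flush]  L6: P0=M P1=I  mem[L6]=89
12. P0: load  L3  bus=[-]  L3: P0=M P1=I  mem[L3]=20
13. P1: load  L2  bus=[-]  L2: P0=S P1=S  mem[L2]=62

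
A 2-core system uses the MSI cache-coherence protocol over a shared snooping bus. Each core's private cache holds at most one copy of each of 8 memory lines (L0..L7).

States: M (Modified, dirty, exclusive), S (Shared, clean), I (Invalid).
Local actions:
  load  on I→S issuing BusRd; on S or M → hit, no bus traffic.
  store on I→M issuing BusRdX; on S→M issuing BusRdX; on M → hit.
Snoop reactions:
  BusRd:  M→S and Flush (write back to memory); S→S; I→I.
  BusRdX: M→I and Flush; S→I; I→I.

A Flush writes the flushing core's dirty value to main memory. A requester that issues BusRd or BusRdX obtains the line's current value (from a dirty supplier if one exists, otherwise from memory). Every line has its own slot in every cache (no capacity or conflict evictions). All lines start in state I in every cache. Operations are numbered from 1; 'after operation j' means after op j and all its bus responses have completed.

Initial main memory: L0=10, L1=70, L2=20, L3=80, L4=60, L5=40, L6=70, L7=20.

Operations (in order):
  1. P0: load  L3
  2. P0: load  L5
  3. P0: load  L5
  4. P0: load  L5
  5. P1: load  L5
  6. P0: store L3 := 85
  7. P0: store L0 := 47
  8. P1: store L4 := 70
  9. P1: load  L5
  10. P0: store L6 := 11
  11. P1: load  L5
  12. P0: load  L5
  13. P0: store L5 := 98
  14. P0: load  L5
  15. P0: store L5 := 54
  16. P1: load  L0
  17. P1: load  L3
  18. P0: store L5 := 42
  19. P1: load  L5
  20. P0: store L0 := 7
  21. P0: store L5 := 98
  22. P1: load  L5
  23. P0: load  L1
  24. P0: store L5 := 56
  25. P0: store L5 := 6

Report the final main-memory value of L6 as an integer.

1. P0: load  L3  bus=[BusRd]  L3: P0=S P1=I  mem[L3]=80
2. P0: load  L5  bus=[BusRd]  L5: P0=S P1=I  mem[L5]=40
3. P0: load  L5  bus=[-]  L5: P0=S P1=I  mem[L5]=40
4. P0: load  L5  bus=[-]  L5: P0=S P1=I  mem[L5]=40
5. P1: load  L5  bus=[BusRd]  L5: P0=S P1=S  mem[L5]=40
6. P0: store L3 := 85  bus=[BusRdX]  L3: P0=M P1=I  mem[L3]=80
7. P0: store L0 := 47  bus=[BusRdX]  L0: P0=M P1=I  mem[L0]=10
8. P1: store L4 := 70  bus=[BusRdX]  L4: P0=I P1=M  mem[L4]=60
9. P1: load  L5  bus=[-]  L5: P0=S P1=S  mem[L5]=40
10. P0: store L6 := 11  bus=[BusRdX]  L6: P0=M P1=I  mem[L6]=70
11. P1: load  L5  bus=[-]  L5: P0=S P1=S  mem[L5]=40
12. P0: load  L5  bus=[-]  L5: P0=S P1=S  mem[L5]=40
13. P0: store L5 := 98  bus=[BusRdX]  L5: P0=M P1=I  mem[L5]=40
14. P0: load  L5  bus=[-]  L5: P0=M P1=I  mem[L5]=40
15. P0: store L5 := 54  bus=[-]  L5: P0=M P1=I  mem[L5]=40
16. P1: load  L0  bus=[BusRd,Flush]  L0: P0=S P1=S  mem[L0]=47
17. P1: load  L3  bus=[BusRd,Flush]  L3: P0=S P1=S  mem[L3]=85
18. P0: store L5 := 42  bus=[-]  L5: P0=M P1=I  mem[L5]=40
19. P1: load  L5  bus=[BusRd,Flush]  L5: P0=S P1=S  mem[L5]=42
20. P0: store L0 := 7  bus=[BusRdX]  L0: P0=M P1=I  mem[L0]=47
21. P0: store L5 := 98  bus=[BusRdX]  L5: P0=M P1=I  mem[L5]=42
22. P1: load  L5  bus=[BusRd,Flush]  L5: P0=S P1=S  mem[L5]=98
23. P0: load  L1  bus=[BusRd]  L1: P0=S P1=I  mem[L1]=70
24. P0: store L5 := 56  bus=[BusRdX]  L5: P0=M P1=I  mem[L5]=98
25. P0: store L5 := 6  bus=[-]  L5: P0=M P1=I  mem[L5]=98

memory[L6] = 70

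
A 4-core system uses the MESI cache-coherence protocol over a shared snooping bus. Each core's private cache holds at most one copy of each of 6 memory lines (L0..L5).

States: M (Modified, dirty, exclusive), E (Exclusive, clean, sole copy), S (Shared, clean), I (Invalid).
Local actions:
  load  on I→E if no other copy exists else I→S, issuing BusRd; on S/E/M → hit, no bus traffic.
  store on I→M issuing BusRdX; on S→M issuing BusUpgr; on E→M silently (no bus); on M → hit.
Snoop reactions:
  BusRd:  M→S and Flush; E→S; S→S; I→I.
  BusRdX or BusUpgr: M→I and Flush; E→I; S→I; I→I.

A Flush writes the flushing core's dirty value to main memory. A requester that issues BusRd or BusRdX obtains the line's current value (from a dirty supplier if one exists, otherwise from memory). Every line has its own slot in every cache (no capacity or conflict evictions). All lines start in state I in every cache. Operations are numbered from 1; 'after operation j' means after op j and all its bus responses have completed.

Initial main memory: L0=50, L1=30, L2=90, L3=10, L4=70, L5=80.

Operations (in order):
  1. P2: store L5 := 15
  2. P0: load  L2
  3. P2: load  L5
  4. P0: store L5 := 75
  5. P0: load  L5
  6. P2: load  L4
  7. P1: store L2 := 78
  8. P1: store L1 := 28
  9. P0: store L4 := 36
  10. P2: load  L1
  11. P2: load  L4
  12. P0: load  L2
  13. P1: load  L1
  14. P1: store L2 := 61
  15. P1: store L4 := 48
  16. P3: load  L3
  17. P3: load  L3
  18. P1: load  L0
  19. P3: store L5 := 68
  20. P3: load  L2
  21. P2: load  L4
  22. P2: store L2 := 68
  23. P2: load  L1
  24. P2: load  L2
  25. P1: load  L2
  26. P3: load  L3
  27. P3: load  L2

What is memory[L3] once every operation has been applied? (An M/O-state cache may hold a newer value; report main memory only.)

[1] P2: store L5 := 15 | P0:I, P1:I, P2:M(15), P3:I | bus: BusRdX
[2] P0: load  L2 | P0:E(90), P1:I, P2:I, P3:I | bus: BusRd
[3] P2: load  L5 | P0:I, P1:I, P2:M(15), P3:I | bus: none
[4] P0: store L5 := 75 | P0:M(75), P1:I, P2:I, P3:I | bus: BusRdX,Flush
[5] P0: load  L5 | P0:M(75), P1:I, P2:I, P3:I | bus: none
[6] P2: load  L4 | P0:I, P1:I, P2:E(70), P3:I | bus: BusRd
[7] P1: store L2 := 78 | P0:I, P1:M(78), P2:I, P3:I | bus: BusRdX
[8] P1: store L1 := 28 | P0:I, P1:M(28), P2:I, P3:I | bus: BusRdX
[9] P0: store L4 := 36 | P0:M(36), P1:I, P2:I, P3:I | bus: BusRdX
[10] P2: load  L1 | P0:I, P1:S(28), P2:S(28), P3:I | bus: BusRd,Flush
[11] P2: load  L4 | P0:S(36), P1:I, P2:S(36), P3:I | bus: BusRd,Flush
[12] P0: load  L2 | P0:S(78), P1:S(78), P2:I, P3:I | bus: BusRd,Flush
[13] P1: load  L1 | P0:I, P1:S(28), P2:S(28), P3:I | bus: none
[14] P1: store L2 := 61 | P0:I, P1:M(61), P2:I, P3:I | bus: BusUpgr
[15] P1: store L4 := 48 | P0:I, P1:M(48), P2:I, P3:I | bus: BusRdX
[16] P3: load  L3 | P0:I, P1:I, P2:I, P3:E(10) | bus: BusRd
[17] P3: load  L3 | P0:I, P1:I, P2:I, P3:E(10) | bus: none
[18] P1: load  L0 | P0:I, P1:E(50), P2:I, P3:I | bus: BusRd
[19] P3: store L5 := 68 | P0:I, P1:I, P2:I, P3:M(68) | bus: BusRdX,Flush
[20] P3: load  L2 | P0:I, P1:S(61), P2:I, P3:S(61) | bus: BusRd,Flush
[21] P2: load  L4 | P0:I, P1:S(48), P2:S(48), P3:I | bus: BusRd,Flush
[22] P2: store L2 := 68 | P0:I, P1:I, P2:M(68), P3:I | bus: BusRdX
[23] P2: load  L1 | P0:I, P1:S(28), P2:S(28), P3:I | bus: none
[24] P2: load  L2 | P0:I, P1:I, P2:M(68), P3:I | bus: none
[25] P1: load  L2 | P0:I, P1:S(68), P2:S(68), P3:I | bus: BusRd,Flush
[26] P3: load  L3 | P0:I, P1:I, P2:I, P3:E(10) | bus: none
[27] P3: load  L2 | P0:I, P1:S(68), P2:S(68), P3:S(68) | bus: BusRd

memory[L3] = 10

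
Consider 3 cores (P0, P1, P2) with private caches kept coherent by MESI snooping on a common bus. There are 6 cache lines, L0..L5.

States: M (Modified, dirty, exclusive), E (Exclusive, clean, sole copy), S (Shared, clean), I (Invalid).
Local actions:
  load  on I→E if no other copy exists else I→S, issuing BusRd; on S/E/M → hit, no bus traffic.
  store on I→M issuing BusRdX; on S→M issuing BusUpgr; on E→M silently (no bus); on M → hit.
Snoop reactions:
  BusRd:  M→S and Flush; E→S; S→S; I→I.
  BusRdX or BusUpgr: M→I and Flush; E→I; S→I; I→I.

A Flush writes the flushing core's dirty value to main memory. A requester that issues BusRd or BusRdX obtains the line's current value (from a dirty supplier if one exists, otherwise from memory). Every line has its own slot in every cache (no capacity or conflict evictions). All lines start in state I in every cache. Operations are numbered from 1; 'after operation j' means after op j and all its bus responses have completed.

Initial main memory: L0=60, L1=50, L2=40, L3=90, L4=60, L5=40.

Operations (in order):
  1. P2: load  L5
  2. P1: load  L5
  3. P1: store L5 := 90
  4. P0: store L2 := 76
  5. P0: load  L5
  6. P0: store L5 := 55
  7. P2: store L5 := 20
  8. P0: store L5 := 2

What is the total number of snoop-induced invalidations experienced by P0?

  op1 P2: load  L5 → I/I/E on L5; bus BusRd; mem=40
  op2 P1: load  L5 → I/S/S on L5; bus BusRd; mem=40
  op3 P1: store L5 := 90 → I/M/I on L5; bus BusUpgr; mem=40
  op4 P0: store L2 := 76 → M/I/I on L2; bus BusRdX; mem=40
  op5 P0: load  L5 → S/S/I on L5; bus BusRd Flush; mem=90
  op6 P0: store L5 := 55 → M/I/I on L5; bus BusUpgr; mem=90
  op7 P2: store L5 := 20 → I/I/M on L5; bus BusRdX Flush; mem=55
  op8 P0: store L5 := 2 → M/I/I on L5; bus BusRdX Flush; mem=20

invalidations = 1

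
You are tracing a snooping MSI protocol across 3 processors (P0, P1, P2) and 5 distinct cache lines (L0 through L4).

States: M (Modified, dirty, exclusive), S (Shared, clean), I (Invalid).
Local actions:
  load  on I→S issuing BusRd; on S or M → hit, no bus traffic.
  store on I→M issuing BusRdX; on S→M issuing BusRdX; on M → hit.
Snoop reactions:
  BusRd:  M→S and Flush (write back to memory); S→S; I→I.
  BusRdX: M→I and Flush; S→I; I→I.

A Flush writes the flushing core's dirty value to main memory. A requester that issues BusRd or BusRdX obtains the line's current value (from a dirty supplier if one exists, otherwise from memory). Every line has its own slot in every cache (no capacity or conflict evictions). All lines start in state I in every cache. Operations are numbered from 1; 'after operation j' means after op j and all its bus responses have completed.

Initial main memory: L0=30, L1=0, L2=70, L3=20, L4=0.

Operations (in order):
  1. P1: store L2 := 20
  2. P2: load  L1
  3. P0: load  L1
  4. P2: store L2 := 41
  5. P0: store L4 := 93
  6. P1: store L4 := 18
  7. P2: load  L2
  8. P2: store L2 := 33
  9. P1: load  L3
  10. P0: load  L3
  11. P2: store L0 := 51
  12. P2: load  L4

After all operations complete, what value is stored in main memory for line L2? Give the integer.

memory[L2] = 20

  op1 P1: store L2 := 20 → I/M/I on L2; bus BusRdX; mem=70
  op2 P2: load  L1 → I/I/S on L1; bus BusRd; mem=0
  op3 P0: load  L1 → S/I/S on L1; bus BusRd; mem=0
  op4 P2: store L2 := 41 → I/I/M on L2; bus BusRdX Flush; mem=20
  op5 P0: store L4 := 93 → M/I/I on L4; bus BusRdX; mem=0
  op6 P1: store L4 := 18 → I/M/I on L4; bus BusRdX Flush; mem=93
  op7 P2: load  L2 → I/I/M on L2; bus (none); mem=20
  op8 P2: store L2 := 33 → I/I/M on L2; bus (none); mem=20
  op9 P1: load  L3 → I/S/I on L3; bus BusRd; mem=20
  op10 P0: load  L3 → S/S/I on L3; bus BusRd; mem=20
  op11 P2: store L0 := 51 → I/I/M on L0; bus BusRdX; mem=30
  op12 P2: load  L4 → I/S/S on L4; bus BusRd Flush; mem=18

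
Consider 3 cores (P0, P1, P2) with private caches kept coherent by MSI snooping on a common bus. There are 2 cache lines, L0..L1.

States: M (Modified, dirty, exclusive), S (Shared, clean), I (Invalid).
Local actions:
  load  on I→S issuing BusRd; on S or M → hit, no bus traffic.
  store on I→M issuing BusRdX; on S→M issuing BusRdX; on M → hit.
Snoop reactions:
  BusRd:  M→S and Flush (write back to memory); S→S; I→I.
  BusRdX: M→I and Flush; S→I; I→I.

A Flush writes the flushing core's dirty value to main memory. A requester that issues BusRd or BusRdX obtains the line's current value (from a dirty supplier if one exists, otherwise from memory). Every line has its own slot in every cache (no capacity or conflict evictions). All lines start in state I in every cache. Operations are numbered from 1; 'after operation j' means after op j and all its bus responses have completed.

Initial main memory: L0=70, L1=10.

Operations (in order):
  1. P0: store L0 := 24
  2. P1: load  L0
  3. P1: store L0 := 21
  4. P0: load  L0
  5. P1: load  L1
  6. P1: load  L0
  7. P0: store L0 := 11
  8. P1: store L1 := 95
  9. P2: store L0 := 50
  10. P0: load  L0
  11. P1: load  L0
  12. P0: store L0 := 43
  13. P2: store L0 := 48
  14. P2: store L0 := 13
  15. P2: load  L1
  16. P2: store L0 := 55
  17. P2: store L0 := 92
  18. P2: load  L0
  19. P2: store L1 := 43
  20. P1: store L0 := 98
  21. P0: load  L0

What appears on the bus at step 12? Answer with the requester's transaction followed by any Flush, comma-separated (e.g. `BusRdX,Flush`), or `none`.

step 1: P0: store L0 := 24  ⟶  MII  (L0)  txn=BusRdX  M[L0]=70
step 2: P1: load  L0  ⟶  SSI  (L0)  txn=BusRd+Flush  M[L0]=24
step 3: P1: store L0 := 21  ⟶  IMI  (L0)  txn=BusRdX  M[L0]=24
step 4: P0: load  L0  ⟶  SSI  (L0)  txn=BusRd+Flush  M[L0]=21
step 5: P1: load  L1  ⟶  ISI  (L1)  txn=BusRd  M[L1]=10
step 6: P1: load  L0  ⟶  SSI  (L0)  txn=∅  M[L0]=21
step 7: P0: store L0 := 11  ⟶  MII  (L0)  txn=BusRdX  M[L0]=21
step 8: P1: store L1 := 95  ⟶  IMI  (L1)  txn=BusRdX  M[L1]=10
step 9: P2: store L0 := 50  ⟶  IIM  (L0)  txn=BusRdX+Flush  M[L0]=11
step 10: P0: load  L0  ⟶  SIS  (L0)  txn=BusRd+Flush  M[L0]=50
step 11: P1: load  L0  ⟶  SSS  (L0)  txn=BusRd  M[L0]=50
step 12: P0: store L0 := 43  ⟶  MII  (L0)  txn=BusRdX  M[L0]=50
step 13: P2: store L0 := 48  ⟶  IIM  (L0)  txn=BusRdX+Flush  M[L0]=43
step 14: P2: store L0 := 13  ⟶  IIM  (L0)  txn=∅  M[L0]=43
step 15: P2: load  L1  ⟶  ISS  (L1)  txn=BusRd+Flush  M[L1]=95
step 16: P2: store L0 := 55  ⟶  IIM  (L0)  txn=∅  M[L0]=43
step 17: P2: store L0 := 92  ⟶  IIM  (L0)  txn=∅  M[L0]=43
step 18: P2: load  L0  ⟶  IIM  (L0)  txn=∅  M[L0]=43
step 19: P2: store L1 := 43  ⟶  IIM  (L1)  txn=BusRdX  M[L1]=95
step 20: P1: store L0 := 98  ⟶  IMI  (L0)  txn=BusRdX+Flush  M[L0]=92
step 21: P0: load  L0  ⟶  SSI  (L0)  txn=BusRd+Flush  M[L0]=98

bus = BusRdX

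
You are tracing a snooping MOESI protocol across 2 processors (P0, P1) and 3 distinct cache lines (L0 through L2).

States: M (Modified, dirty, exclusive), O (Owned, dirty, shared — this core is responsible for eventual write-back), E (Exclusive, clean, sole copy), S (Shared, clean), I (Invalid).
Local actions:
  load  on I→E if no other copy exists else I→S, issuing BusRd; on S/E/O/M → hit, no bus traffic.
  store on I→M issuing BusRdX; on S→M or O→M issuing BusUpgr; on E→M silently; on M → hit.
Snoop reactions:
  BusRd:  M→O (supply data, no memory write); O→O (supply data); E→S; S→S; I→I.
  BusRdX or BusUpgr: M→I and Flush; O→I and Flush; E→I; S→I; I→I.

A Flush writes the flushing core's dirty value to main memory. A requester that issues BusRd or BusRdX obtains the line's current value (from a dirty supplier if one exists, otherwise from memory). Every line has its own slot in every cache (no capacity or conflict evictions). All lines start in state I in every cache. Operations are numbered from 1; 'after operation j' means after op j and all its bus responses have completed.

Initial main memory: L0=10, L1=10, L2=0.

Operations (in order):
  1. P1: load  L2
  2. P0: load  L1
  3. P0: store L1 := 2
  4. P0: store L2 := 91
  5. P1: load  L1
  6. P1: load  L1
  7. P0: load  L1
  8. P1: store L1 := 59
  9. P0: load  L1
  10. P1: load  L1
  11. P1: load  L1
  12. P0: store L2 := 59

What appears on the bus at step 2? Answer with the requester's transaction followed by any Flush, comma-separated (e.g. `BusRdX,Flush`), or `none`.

bus = BusRd

[1] P1: load  L2 | P0:I, P1:E(0) | bus: BusRd
[2] P0: load  L1 | P0:E(10), P1:I | bus: BusRd
[3] P0: store L1 := 2 | P0:M(2), P1:I | bus: none
[4] P0: store L2 := 91 | P0:M(91), P1:I | bus: BusRdX
[5] P1: load  L1 | P0:O(2), P1:S(2) | bus: BusRd
[6] P1: load  L1 | P0:O(2), P1:S(2) | bus: none
[7] P0: load  L1 | P0:O(2), P1:S(2) | bus: none
[8] P1: store L1 := 59 | P0:I, P1:M(59) | bus: BusUpgr,Flush
[9] P0: load  L1 | P0:S(59), P1:O(59) | bus: BusRd
[10] P1: load  L1 | P0:S(59), P1:O(59) | bus: none
[11] P1: load  L1 | P0:S(59), P1:O(59) | bus: none
[12] P0: store L2 := 59 | P0:M(59), P1:I | bus: none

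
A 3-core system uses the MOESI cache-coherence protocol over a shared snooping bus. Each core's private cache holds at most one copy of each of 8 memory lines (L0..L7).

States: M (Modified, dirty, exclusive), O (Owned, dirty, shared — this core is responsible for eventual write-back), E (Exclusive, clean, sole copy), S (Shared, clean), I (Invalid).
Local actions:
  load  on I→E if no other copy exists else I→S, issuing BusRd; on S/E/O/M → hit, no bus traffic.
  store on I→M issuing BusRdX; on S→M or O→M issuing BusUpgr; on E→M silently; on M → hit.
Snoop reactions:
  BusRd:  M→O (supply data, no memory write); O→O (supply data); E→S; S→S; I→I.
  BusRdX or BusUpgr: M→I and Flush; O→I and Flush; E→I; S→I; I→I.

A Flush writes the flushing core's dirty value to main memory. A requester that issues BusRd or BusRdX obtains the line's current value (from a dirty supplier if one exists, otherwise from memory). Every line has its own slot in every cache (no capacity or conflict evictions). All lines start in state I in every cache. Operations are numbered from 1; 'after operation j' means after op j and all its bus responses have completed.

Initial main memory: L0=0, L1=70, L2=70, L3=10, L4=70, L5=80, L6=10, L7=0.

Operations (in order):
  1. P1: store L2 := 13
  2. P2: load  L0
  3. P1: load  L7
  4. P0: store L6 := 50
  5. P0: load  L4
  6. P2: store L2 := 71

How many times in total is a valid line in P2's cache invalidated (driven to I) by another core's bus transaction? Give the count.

  op1 P1: store L2 := 13 → I/M/I on L2; bus BusRdX; mem=70
  op2 P2: load  L0 → I/I/E on L0; bus BusRd; mem=0
  op3 P1: load  L7 → I/E/I on L7; bus BusRd; mem=0
  op4 P0: store L6 := 50 → M/I/I on L6; bus BusRdX; mem=10
  op5 P0: load  L4 → E/I/I on L4; bus BusRd; mem=70
  op6 P2: store L2 := 71 → I/I/M on L2; bus BusRdX Flush; mem=13

invalidations = 0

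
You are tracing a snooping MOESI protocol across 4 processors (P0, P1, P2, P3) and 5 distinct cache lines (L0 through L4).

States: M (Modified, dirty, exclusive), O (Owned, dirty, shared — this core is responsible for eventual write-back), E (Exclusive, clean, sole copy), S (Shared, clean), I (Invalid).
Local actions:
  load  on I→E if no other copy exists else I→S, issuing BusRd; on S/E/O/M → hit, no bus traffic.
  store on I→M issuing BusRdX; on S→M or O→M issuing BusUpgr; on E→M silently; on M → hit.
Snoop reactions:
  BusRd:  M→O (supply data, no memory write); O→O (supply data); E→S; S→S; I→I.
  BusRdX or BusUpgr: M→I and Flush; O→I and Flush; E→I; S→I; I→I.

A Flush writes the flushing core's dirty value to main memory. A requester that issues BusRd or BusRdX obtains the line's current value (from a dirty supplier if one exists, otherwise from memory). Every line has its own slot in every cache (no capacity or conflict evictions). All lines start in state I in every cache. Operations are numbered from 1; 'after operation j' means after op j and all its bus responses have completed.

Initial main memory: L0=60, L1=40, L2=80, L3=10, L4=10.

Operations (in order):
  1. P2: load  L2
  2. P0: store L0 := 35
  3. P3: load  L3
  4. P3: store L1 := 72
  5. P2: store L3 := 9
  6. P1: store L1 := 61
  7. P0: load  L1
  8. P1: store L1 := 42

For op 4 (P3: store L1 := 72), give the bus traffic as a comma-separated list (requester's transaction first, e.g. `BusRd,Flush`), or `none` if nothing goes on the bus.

bus = BusRdX

  op1 P2: load  L2 → I/I/E/I on L2; bus BusRd; mem=80
  op2 P0: store L0 := 35 → M/I/I/I on L0; bus BusRdX; mem=60
  op3 P3: load  L3 → I/I/I/E on L3; bus BusRd; mem=10
  op4 P3: store L1 := 72 → I/I/I/M on L1; bus BusRdX; mem=40
  op5 P2: store L3 := 9 → I/I/M/I on L3; bus BusRdX; mem=10
  op6 P1: store L1 := 61 → I/M/I/I on L1; bus BusRdX Flush; mem=72
  op7 P0: load  L1 → S/O/I/I on L1; bus BusRd; mem=72
  op8 P1: store L1 := 42 → I/M/I/I on L1; bus BusUpgr; mem=72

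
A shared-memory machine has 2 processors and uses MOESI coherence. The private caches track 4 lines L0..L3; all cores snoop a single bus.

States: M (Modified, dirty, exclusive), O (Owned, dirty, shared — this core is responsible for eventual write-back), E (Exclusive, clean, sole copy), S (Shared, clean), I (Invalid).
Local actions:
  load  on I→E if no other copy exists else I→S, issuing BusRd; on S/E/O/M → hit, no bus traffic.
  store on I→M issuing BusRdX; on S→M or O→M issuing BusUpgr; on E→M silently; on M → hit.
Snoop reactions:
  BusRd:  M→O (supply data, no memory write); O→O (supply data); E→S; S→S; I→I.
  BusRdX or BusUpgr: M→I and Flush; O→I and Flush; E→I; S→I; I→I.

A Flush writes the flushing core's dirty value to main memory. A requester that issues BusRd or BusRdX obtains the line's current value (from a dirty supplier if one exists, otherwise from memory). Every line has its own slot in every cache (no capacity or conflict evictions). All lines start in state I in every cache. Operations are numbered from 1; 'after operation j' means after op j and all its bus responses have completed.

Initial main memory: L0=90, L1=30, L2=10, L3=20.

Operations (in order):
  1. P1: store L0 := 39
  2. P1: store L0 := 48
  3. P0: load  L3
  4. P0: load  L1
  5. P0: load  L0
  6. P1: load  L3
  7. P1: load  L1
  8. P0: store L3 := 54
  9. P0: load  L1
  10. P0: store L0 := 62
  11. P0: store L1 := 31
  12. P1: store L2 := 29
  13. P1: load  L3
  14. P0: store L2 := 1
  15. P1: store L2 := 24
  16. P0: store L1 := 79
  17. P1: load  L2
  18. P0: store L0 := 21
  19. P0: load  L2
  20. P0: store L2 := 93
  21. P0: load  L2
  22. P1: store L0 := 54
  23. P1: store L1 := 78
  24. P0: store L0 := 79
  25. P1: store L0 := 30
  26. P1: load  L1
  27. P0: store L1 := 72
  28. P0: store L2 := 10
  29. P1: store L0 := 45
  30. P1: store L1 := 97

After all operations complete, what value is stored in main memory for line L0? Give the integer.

memory[L0] = 79

  op1 P1: store L0 := 39 → I/M on L0; bus BusRdX; mem=90
  op2 P1: store L0 := 48 → I/M on L0; bus (none); mem=90
  op3 P0: load  L3 → E/I on L3; bus BusRd; mem=20
  op4 P0: load  L1 → E/I on L1; bus BusRd; mem=30
  op5 P0: load  L0 → S/O on L0; bus BusRd; mem=90
  op6 P1: load  L3 → S/S on L3; bus BusRd; mem=20
  op7 P1: load  L1 → S/S on L1; bus BusRd; mem=30
  op8 P0: store L3 := 54 → M/I on L3; bus BusUpgr; mem=20
  op9 P0: load  L1 → S/S on L1; bus (none); mem=30
  op10 P0: store L0 := 62 → M/I on L0; bus BusUpgr Flush; mem=48
  op11 P0: store L1 := 31 → M/I on L1; bus BusUpgr; mem=30
  op12 P1: store L2 := 29 → I/M on L2; bus BusRdX; mem=10
  op13 P1: load  L3 → O/S on L3; bus BusRd; mem=20
  op14 P0: store L2 := 1 → M/I on L2; bus BusRdX Flush; mem=29
  op15 P1: store L2 := 24 → I/M on L2; bus BusRdX Flush; mem=1
  op16 P0: store L1 := 79 → M/I on L1; bus (none); mem=30
  op17 P1: load  L2 → I/M on L2; bus (none); mem=1
  op18 P0: store L0 := 21 → M/I on L0; bus (none); mem=48
  op19 P0: load  L2 → S/O on L2; bus BusRd; mem=1
  op20 P0: store L2 := 93 → M/I on L2; bus BusUpgr Flush; mem=24
  op21 P0: load  L2 → M/I on L2; bus (none); mem=24
  op22 P1: store L0 := 54 → I/M on L0; bus BusRdX Flush; mem=21
  op23 P1: store L1 := 78 → I/M on L1; bus BusRdX Flush; mem=79
  op24 P0: store L0 := 79 → M/I on L0; bus BusRdX Flush; mem=54
  op25 P1: store L0 := 30 → I/M on L0; bus BusRdX Flush; mem=79
  op26 P1: load  L1 → I/M on L1; bus (none); mem=79
  op27 P0: store L1 := 72 → M/I on L1; bus BusRdX Flush; mem=78
  op28 P0: store L2 := 10 → M/I on L2; bus (none); mem=24
  op29 P1: store L0 := 45 → I/M on L0; bus (none); mem=79
  op30 P1: store L1 := 97 → I/M on L1; bus BusRdX Flush; mem=72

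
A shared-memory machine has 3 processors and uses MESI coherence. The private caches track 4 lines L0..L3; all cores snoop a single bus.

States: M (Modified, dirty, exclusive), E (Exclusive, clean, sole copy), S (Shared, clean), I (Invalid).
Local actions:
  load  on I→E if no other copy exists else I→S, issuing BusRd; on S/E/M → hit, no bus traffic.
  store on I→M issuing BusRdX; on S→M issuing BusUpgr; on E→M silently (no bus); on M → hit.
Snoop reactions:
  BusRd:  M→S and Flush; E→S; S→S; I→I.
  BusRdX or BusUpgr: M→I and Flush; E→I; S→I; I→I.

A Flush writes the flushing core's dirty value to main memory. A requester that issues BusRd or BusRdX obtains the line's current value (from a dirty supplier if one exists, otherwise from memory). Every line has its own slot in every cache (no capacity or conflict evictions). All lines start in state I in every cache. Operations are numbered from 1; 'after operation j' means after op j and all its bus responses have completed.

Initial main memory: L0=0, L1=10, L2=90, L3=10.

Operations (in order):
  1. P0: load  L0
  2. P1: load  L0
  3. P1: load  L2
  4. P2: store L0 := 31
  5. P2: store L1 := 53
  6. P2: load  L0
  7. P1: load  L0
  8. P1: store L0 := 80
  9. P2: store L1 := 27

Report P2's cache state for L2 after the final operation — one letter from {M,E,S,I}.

state = I

1. P0: load  L0  bus=[BusRd]  L0: P0=E P1=I P2=I  mem[L0]=0
2. P1: load  L0  bus=[BusRd]  L0: P0=S P1=S P2=I  mem[L0]=0
3. P1: load  L2  bus=[BusRd]  L2: P0=I P1=E P2=I  mem[L2]=90
4. P2: store L0 := 31  bus=[BusRdX]  L0: P0=I P1=I P2=M  mem[L0]=0
5. P2: store L1 := 53  bus=[BusRdX]  L1: P0=I P1=I P2=M  mem[L1]=10
6. P2: load  L0  bus=[-]  L0: P0=I P1=I P2=M  mem[L0]=0
7. P1: load  L0  bus=[BusRd,Flush]  L0: P0=I P1=S P2=S  mem[L0]=31
8. P1: store L0 := 80  bus=[BusUpgr]  L0: P0=I P1=M P2=I  mem[L0]=31
9. P2: store L1 := 27  bus=[-]  L1: P0=I P1=I P2=M  mem[L1]=10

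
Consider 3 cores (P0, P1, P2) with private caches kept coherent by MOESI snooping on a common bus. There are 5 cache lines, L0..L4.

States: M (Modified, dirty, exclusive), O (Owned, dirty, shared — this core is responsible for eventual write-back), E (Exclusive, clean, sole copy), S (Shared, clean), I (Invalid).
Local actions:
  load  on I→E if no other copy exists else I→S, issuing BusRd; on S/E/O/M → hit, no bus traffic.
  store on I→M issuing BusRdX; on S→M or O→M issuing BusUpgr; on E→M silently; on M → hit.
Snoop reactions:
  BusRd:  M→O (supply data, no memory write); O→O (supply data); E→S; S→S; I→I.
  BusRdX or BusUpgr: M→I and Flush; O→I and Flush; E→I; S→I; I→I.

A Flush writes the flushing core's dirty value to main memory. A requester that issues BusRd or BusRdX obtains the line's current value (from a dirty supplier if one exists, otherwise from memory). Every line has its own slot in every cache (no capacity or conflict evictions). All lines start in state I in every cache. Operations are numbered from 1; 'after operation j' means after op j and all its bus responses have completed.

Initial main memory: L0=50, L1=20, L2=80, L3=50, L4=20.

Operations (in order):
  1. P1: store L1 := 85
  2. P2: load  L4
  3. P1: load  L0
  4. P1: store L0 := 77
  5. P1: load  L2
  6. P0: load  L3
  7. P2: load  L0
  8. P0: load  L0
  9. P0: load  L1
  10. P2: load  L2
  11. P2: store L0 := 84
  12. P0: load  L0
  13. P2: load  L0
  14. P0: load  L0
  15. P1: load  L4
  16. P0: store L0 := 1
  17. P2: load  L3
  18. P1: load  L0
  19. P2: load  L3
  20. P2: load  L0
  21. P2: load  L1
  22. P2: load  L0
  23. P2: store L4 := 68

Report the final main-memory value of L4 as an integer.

  op1 P1: store L1 := 85 → I/M/I on L1; bus BusRdX; mem=20
  op2 P2: load  L4 → I/I/E on L4; bus BusRd; mem=20
  op3 P1: load  L0 → I/E/I on L0; bus BusRd; mem=50
  op4 P1: store L0 := 77 → I/M/I on L0; bus (none); mem=50
  op5 P1: load  L2 → I/E/I on L2; bus BusRd; mem=80
  op6 P0: load  L3 → E/I/I on L3; bus BusRd; mem=50
  op7 P2: load  L0 → I/O/S on L0; bus BusRd; mem=50
  op8 P0: load  L0 → S/O/S on L0; bus BusRd; mem=50
  op9 P0: load  L1 → S/O/I on L1; bus BusRd; mem=20
  op10 P2: load  L2 → I/S/S on L2; bus BusRd; mem=80
  op11 P2: store L0 := 84 → I/I/M on L0; bus BusUpgr Flush; mem=77
  op12 P0: load  L0 → S/I/O on L0; bus BusRd; mem=77
  op13 P2: load  L0 → S/I/O on L0; bus (none); mem=77
  op14 P0: load  L0 → S/I/O on L0; bus (none); mem=77
  op15 P1: load  L4 → I/S/S on L4; bus BusRd; mem=20
  op16 P0: store L0 := 1 → M/I/I on L0; bus BusUpgr Flush; mem=84
  op17 P2: load  L3 → S/I/S on L3; bus BusRd; mem=50
  op18 P1: load  L0 → O/S/I on L0; bus BusRd; mem=84
  op19 P2: load  L3 → S/I/S on L3; bus (none); mem=50
  op20 P2: load  L0 → O/S/S on L0; bus BusRd; mem=84
  op21 P2: load  L1 → S/O/S on L1; bus BusRd; mem=20
  op22 P2: load  L0 → O/S/S on L0; bus (none); mem=84
  op23 P2: store L4 := 68 → I/I/M on L4; bus BusUpgr; mem=20

memory[L4] = 20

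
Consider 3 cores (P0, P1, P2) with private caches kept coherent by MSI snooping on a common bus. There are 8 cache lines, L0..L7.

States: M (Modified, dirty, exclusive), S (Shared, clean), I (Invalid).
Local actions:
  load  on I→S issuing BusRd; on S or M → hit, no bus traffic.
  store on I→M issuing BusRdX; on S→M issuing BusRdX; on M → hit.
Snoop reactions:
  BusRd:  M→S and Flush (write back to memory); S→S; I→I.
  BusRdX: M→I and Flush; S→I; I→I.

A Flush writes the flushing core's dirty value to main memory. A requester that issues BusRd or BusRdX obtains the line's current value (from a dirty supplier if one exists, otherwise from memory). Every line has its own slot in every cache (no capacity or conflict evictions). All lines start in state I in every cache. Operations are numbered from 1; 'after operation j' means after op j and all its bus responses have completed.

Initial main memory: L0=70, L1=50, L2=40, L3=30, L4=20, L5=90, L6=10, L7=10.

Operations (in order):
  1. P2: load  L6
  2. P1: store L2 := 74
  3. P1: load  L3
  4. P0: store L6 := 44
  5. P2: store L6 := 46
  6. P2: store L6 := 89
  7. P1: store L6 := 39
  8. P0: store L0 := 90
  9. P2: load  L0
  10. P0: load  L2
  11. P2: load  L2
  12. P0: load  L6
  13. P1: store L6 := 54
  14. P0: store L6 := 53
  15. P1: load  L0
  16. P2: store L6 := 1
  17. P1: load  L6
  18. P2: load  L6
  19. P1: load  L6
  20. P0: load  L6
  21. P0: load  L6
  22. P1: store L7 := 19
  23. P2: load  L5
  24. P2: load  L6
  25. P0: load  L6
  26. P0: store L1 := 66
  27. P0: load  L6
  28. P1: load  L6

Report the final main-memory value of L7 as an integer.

step 1: P2: load  L6  ⟶  IIS  (L6)  txn=BusRd  M[L6]=10
step 2: P1: store L2 := 74  ⟶  IMI  (L2)  txn=BusRdX  M[L2]=40
step 3: P1: load  L3  ⟶  ISI  (L3)  txn=BusRd  M[L3]=30
step 4: P0: store L6 := 44  ⟶  MII  (L6)  txn=BusRdX  M[L6]=10
step 5: P2: store L6 := 46  ⟶  IIM  (L6)  txn=BusRdX+Flush  M[L6]=44
step 6: P2: store L6 := 89  ⟶  IIM  (L6)  txn=∅  M[L6]=44
step 7: P1: store L6 := 39  ⟶  IMI  (L6)  txn=BusRdX+Flush  M[L6]=89
step 8: P0: store L0 := 90  ⟶  MII  (L0)  txn=BusRdX  M[L0]=70
step 9: P2: load  L0  ⟶  SIS  (L0)  txn=BusRd+Flush  M[L0]=90
step 10: P0: load  L2  ⟶  SSI  (L2)  txn=BusRd+Flush  M[L2]=74
step 11: P2: load  L2  ⟶  SSS  (L2)  txn=BusRd  M[L2]=74
step 12: P0: load  L6  ⟶  SSI  (L6)  txn=BusRd+Flush  M[L6]=39
step 13: P1: store L6 := 54  ⟶  IMI  (L6)  txn=BusRdX  M[L6]=39
step 14: P0: store L6 := 53  ⟶  MII  (L6)  txn=BusRdX+Flush  M[L6]=54
step 15: P1: load  L0  ⟶  SSS  (L0)  txn=BusRd  M[L0]=90
step 16: P2: store L6 := 1  ⟶  IIM  (L6)  txn=BusRdX+Flush  M[L6]=53
step 17: P1: load  L6  ⟶  ISS  (L6)  txn=BusRd+Flush  M[L6]=1
step 18: P2: load  L6  ⟶  ISS  (L6)  txn=∅  M[L6]=1
step 19: P1: load  L6  ⟶  ISS  (L6)  txn=∅  M[L6]=1
step 20: P0: load  L6  ⟶  SSS  (L6)  txn=BusRd  M[L6]=1
step 21: P0: load  L6  ⟶  SSS  (L6)  txn=∅  M[L6]=1
step 22: P1: store L7 := 19  ⟶  IMI  (L7)  txn=BusRdX  M[L7]=10
step 23: P2: load  L5  ⟶  IIS  (L5)  txn=BusRd  M[L5]=90
step 24: P2: load  L6  ⟶  SSS  (L6)  txn=∅  M[L6]=1
step 25: P0: load  L6  ⟶  SSS  (L6)  txn=∅  M[L6]=1
step 26: P0: store L1 := 66  ⟶  MII  (L1)  txn=BusRdX  M[L1]=50
step 27: P0: load  L6  ⟶  SSS  (L6)  txn=∅  M[L6]=1
step 28: P1: load  L6  ⟶  SSS  (L6)  txn=∅  M[L6]=1

memory[L7] = 10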